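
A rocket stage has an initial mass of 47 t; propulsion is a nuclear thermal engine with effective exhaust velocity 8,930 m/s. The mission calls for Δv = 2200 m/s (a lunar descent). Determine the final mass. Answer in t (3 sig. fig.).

final mass ≈ 36.7 t

m₀/m_f = exp(Δv / v_e) = exp(2200 / 8930.0) = exp(0.2464) = 1.2794.
m_f = m₀ / 1.2794 = 47 / 1.2794 = 36.736 t.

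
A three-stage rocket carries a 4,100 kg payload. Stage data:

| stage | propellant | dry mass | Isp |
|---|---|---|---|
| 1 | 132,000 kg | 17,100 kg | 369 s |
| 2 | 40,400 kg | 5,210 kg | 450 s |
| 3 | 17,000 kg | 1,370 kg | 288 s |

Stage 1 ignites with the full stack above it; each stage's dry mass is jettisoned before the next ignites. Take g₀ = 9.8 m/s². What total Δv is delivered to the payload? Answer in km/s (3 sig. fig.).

Ignition mass of stage 1 = 132,000+17,100 + 40,400+5,210 + 17,000+1,370 + 4,100 = 217,180 kg.
Stage 1: m₀ = 217,180 kg, m_f = 217,180 − 132,000 = 85,180 kg; Δv = 369×9.8×ln(2.55) = 3616.2×0.9360 ≈ 3385 m/s.
Stage 2: m₀ = 68,080 kg, m_f = 68,080 − 40,400 = 27,680 kg; Δv = 450×9.8×ln(2.46) = 4410.0×0.9000 ≈ 3969 m/s.
Stage 3: m₀ = 22,470 kg, m_f = 22,470 − 17,000 = 5,470 kg; Δv = 288×9.8×ln(4.108) = 2822.4×1.4129 ≈ 3988 m/s.
Total Δv = 3385 + 3969 + 3988 = 11342 m/s.

Δv ≈ 11.3 km/s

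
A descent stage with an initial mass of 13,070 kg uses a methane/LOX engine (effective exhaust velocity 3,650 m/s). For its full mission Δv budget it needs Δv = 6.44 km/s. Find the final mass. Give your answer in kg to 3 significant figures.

From the ideal rocket equation, m₀/m_f = exp(Δv / v_e) = exp(6440 / 3650.0) = exp(1.7644) = 5.8380.
m_f = m₀ / 5.8380 = 13,070 / 5.8380 = 2,238.78 kg.

final mass ≈ 2240 kg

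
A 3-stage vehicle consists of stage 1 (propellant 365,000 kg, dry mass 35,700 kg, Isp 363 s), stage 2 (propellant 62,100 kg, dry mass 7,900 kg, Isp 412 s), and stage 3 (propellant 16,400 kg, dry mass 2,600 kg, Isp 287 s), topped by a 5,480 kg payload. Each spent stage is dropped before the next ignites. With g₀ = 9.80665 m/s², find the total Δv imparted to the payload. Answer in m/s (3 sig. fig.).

Δv ≈ 12200 m/s

Ignition mass of stage 1 = 365,000+35,700 + 62,100+7,900 + 16,400+2,600 + 5,480 = 495,180 kg.
Stage 1: m₀ = 495,180 kg, m_f = 495,180 − 365,000 = 130,180 kg; Δv = 363×9.80665×ln(3.804) = 3559.8×1.3360 ≈ 4756 m/s.
Stage 2: m₀ = 94,480 kg, m_f = 94,480 − 62,100 = 32,380 kg; Δv = 412×9.80665×ln(2.918) = 4040.3×1.0708 ≈ 4327 m/s.
Stage 3: m₀ = 24,480 kg, m_f = 24,480 − 16,400 = 8,080 kg; Δv = 287×9.80665×ln(3.03) = 2814.5×1.1085 ≈ 3120 m/s.
Total Δv = 4756 + 4327 + 3120 = 12203 m/s.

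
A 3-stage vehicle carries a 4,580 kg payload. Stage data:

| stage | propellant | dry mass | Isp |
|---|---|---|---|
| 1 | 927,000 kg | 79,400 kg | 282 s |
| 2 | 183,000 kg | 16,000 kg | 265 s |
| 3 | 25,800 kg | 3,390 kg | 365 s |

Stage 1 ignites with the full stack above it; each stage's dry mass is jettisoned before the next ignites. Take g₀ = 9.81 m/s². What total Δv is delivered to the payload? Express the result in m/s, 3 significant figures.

Δv ≈ 13000 m/s

Ignition mass of stage 1 = 927,000+79,400 + 183,000+16,000 + 25,800+3,390 + 4,580 = 1,239,170 kg.
Stage 1: m₀ = 1,239,170 kg, m_f = 1,239,170 − 927,000 = 312,170 kg; Δv = 282×9.81×ln(3.97) = 2766.4×1.3786 ≈ 3814 m/s.
Stage 2: m₀ = 232,770 kg, m_f = 232,770 − 183,000 = 49,770 kg; Δv = 265×9.81×ln(4.677) = 2599.7×1.5426 ≈ 4010 m/s.
Stage 3: m₀ = 33,770 kg, m_f = 33,770 − 25,800 = 7,970 kg; Δv = 365×9.81×ln(4.237) = 3580.7×1.4439 ≈ 5170 m/s.
Total Δv = 3814 + 4010 + 5170 = 12994 m/s.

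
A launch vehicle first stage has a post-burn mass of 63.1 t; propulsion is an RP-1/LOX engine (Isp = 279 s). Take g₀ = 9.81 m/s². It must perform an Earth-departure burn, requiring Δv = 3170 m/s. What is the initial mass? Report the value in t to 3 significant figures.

v_e = Isp · g₀ = 279 × 9.81 = 2737.0 m/s.
From the ideal rocket equation, m₀/m_f = exp(Δv / v_e) = exp(3170 / 2737.0) = exp(1.1582) = 3.1842.
m₀ = m_f × 3.1842 = 63.1 × 3.1842 = 200.923 t.

initial mass ≈ 201 t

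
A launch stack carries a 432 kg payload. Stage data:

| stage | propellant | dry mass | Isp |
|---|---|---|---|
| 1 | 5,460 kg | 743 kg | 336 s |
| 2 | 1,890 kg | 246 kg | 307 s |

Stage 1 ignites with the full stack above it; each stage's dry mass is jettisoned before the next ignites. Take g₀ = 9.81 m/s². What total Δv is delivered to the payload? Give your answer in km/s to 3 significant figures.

Ignition mass of stage 1 = 5,460+743 + 1,890+246 + 432 = 8,771 kg.
Stage 1: m₀ = 8,771 kg, m_f = 8,771 − 5,460 = 3,311 kg; Δv = 336×9.81×ln(2.649) = 3296.2×0.9742 ≈ 3211 m/s.
Stage 2: m₀ = 2,568 kg, m_f = 2,568 − 1,890 = 678 kg; Δv = 307×9.81×ln(3.788) = 3011.7×1.3317 ≈ 4011 m/s.
Total Δv = 3211 + 4011 = 7222 m/s.

Δv ≈ 7.22 km/s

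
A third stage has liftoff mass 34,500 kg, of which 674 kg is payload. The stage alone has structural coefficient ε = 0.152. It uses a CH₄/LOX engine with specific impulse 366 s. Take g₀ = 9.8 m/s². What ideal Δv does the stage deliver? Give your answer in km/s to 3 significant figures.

Δv ≈ 6.39 km/s

Stage wet mass = m₀ − payload = 34,500 − 674 = 33,826 kg.
Stage dry mass = ε × stage wet mass = 0.152 × 33,826 = 5,141.55 kg.
Burnout mass m_f = stage dry + payload = 5,141.55 + 674 = 5,815.55 kg.
v_e = Isp · g₀ = 366 × 9.8 = 3586.8 m/s.
Using Δv = v_e ln(m₀/m_f): Δv = v_e · ln(34,500/5,815.55) = 3586.8 × ln(5.932) = 3586.8 × 1.7804 ≈ 6386 m/s.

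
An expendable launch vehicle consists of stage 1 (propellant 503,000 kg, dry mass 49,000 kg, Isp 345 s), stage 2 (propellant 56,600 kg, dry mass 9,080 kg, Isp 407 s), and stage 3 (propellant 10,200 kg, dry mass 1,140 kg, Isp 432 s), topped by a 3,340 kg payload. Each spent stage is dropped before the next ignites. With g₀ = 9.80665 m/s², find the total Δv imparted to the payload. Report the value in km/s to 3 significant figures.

Δv ≈ 15.3 km/s

Ignition mass of stage 1 = 503,000+49,000 + 56,600+9,080 + 10,200+1,140 + 3,340 = 632,360 kg.
Stage 1: m₀ = 632,360 kg, m_f = 632,360 − 503,000 = 129,360 kg; Δv = 345×9.80665×ln(4.888) = 3383.3×1.5869 ≈ 5369 m/s.
Stage 2: m₀ = 80,360 kg, m_f = 80,360 − 56,600 = 23,760 kg; Δv = 407×9.80665×ln(3.382) = 3991.3×1.2185 ≈ 4863 m/s.
Stage 3: m₀ = 14,680 kg, m_f = 14,680 − 10,200 = 4,480 kg; Δv = 432×9.80665×ln(3.277) = 4236.5×1.1869 ≈ 5028 m/s.
Total Δv = 5369 + 4863 + 5028 = 15260 m/s.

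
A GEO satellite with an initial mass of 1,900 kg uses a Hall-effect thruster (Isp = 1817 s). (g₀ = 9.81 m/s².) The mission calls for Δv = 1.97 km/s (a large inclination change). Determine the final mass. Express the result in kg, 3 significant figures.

final mass ≈ 1700 kg

v_e = Isp · g₀ = 1817 × 9.81 = 17824.8 m/s.
m₀/m_f = exp(Δv / v_e) = exp(1970 / 17824.8) = exp(0.1105) = 1.1169.
m_f = m₀ / 1.1169 = 1,900 / 1.1169 = 1,701.14 kg.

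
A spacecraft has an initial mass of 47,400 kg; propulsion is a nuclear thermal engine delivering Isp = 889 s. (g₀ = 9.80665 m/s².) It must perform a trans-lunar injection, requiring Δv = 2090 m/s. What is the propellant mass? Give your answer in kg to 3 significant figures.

propellant mass ≈ 10100 kg

v_e = Isp · g₀ = 889 × 9.80665 = 8718.1 m/s.
From the ideal rocket equation, m₀/m_f = exp(Δv / v_e) = exp(2090 / 8718.1) = exp(0.2397) = 1.2709.
m_f = 47,400 / 1.2709 = 37,296.4 kg, so propellant = m₀ − m_f = 47,400 − 37,296.4 = 10,103.6 kg.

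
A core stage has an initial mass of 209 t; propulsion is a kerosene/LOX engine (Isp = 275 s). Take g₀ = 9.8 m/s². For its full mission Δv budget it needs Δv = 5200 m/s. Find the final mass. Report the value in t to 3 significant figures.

final mass ≈ 30.4 t

v_e = Isp · g₀ = 275 × 9.8 = 2695.0 m/s.
From the ideal rocket equation, m₀/m_f = exp(Δv / v_e) = exp(5200 / 2695.0) = exp(1.9295) = 6.8861.
m_f = m₀ / 6.8861 = 209 / 6.8861 = 30.351 t.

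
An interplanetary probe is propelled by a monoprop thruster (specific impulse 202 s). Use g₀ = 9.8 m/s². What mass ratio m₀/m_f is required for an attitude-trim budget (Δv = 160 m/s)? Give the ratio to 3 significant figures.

v_e = Isp · g₀ = 202 × 9.8 = 1979.6 m/s.
m₀/m_f = exp(Δv / v_e) = exp(160 / 1979.6) = exp(0.0808) = 1.0842.

mass ratio ≈ 1.08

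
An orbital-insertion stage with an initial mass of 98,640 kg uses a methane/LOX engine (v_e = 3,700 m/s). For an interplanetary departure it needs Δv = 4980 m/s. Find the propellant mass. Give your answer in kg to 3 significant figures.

propellant mass ≈ 73000 kg

By the Tsiolkovsky rocket equation, m₀/m_f = exp(Δv / v_e) = exp(4980 / 3700.0) = exp(1.3459) = 3.8418.
m_f = 98,640 / 3.8418 = 25,675.5 kg, so propellant = m₀ − m_f = 98,640 − 25,675.5 = 72,964.5 kg.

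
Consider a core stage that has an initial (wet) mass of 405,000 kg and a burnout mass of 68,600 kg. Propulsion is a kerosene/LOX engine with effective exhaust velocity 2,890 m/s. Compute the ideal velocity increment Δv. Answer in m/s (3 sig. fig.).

Δv = v_e · ln(m₀/m_f) = 2890.0 × ln(5.904) = 2890.0 × 1.7756 ≈ 5131.5 m/s.

Δv ≈ 5130 m/s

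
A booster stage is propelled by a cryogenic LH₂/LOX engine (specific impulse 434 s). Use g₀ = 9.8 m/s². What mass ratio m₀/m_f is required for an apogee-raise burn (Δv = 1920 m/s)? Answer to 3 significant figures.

v_e = Isp · g₀ = 434 × 9.8 = 4253.2 m/s.
m₀/m_f = exp(Δv / v_e) = exp(1920 / 4253.2) = exp(0.4514) = 1.5705.

mass ratio ≈ 1.57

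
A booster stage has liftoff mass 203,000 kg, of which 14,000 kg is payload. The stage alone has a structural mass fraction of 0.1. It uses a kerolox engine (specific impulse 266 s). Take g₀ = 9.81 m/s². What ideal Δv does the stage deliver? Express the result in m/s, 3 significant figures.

Stage wet mass = m₀ − payload = 203,000 − 14,000 = 189,000 kg.
Stage dry mass = ε × stage wet mass = 0.1 × 189,000 = 18,900 kg.
Burnout mass m_f = stage dry + payload = 18,900 + 14,000 = 32,900 kg.
v_e = Isp · g₀ = 266 × 9.81 = 2609.5 m/s.
Δv = v_e · ln(203,000/32,900) = 2609.5 × ln(6.17) = 2609.5 × 1.8197 ≈ 4749 m/s.

Δv ≈ 4750 m/s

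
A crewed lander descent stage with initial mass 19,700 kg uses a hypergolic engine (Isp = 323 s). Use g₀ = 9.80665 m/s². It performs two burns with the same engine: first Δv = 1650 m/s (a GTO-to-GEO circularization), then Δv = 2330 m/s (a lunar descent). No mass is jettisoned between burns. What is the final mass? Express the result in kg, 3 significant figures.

v_e = Isp · g₀ = 323 × 9.80665 = 3167.5 m/s.
After the first burn: m = 19700 × exp(−1650/3167.5) = 19700 × 0.59398 = 11,701.4 kg.
After the second burn: m = 11,701.4 × exp(−2330/3167.5) = 11,701.4 × 0.47923 = 5,607.66 kg.

final mass ≈ 5610 kg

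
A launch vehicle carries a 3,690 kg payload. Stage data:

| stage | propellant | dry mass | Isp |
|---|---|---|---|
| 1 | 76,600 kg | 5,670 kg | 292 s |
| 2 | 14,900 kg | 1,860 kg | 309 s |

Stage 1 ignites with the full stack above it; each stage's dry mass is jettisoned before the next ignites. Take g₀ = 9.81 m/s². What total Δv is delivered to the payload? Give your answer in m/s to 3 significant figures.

Ignition mass of stage 1 = 76,600+5,670 + 14,900+1,860 + 3,690 = 102,720 kg.
Stage 1: m₀ = 102,720 kg, m_f = 102,720 − 76,600 = 26,120 kg; Δv = 292×9.81×ln(3.933) = 2864.5×1.3693 ≈ 3922 m/s.
Stage 2: m₀ = 20,450 kg, m_f = 20,450 − 14,900 = 5,550 kg; Δv = 309×9.81×ln(3.685) = 3031.3×1.3042 ≈ 3953 m/s.
Total Δv = 3922 + 3953 = 7875 m/s.

Δv ≈ 7880 m/s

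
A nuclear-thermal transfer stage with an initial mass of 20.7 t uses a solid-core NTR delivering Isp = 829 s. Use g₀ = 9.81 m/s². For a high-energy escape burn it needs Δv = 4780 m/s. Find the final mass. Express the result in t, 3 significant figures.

v_e = Isp · g₀ = 829 × 9.81 = 8132.5 m/s.
Rocket equation: m₀/m_f = exp(Δv / v_e) = exp(4780 / 8132.5) = exp(0.5878) = 1.8000.
m_f = m₀ / 1.8000 = 20.7 / 1.8000 = 11.5 t.

final mass ≈ 11.5 t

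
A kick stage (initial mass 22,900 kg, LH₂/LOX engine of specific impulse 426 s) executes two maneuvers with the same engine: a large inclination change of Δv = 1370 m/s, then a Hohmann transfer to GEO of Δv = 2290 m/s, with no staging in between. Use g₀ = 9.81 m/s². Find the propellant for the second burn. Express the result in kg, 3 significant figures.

v_e = Isp · g₀ = 426 × 9.81 = 4179.1 m/s.
After the first burn: m = 22900 × exp(−1370/4179.1) = 22900 × 0.72049 = 16,499.2 kg.
After the second burn: m = 16,499.2 × exp(−2290/4179.1) = 16,499.2 × 0.57812 = 9,538.52 kg.
Second-burn propellant = 16,499.2 − 9,538.52 = 6,960.68 kg.

propellant for the second burn ≈ 6960 kg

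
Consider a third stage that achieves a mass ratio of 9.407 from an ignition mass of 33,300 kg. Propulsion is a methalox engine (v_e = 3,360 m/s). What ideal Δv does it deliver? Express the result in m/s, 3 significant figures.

Δv = v_e · ln(9.407) = 3360.0 × 2.2415 ≈ 7531.3 m/s.

Δv ≈ 7530 m/s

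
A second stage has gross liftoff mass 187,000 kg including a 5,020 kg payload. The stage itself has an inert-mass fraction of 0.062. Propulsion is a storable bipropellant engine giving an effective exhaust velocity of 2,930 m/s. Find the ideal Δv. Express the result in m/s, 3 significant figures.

Δv ≈ 7150 m/s

Stage wet mass = m₀ − payload = 187,000 − 5,020 = 181,980 kg.
Stage dry mass = ε × stage wet mass = 0.062 × 181,980 = 11,282.8 kg.
Burnout mass m_f = stage dry + payload = 11,282.8 + 5,020 = 16,302.8 kg.
Using Δv = v_e ln(m₀/m_f): Δv = v_e · ln(187,000/16,302.8) = 2930.0 × ln(11.47) = 2930.0 × 2.4398 ≈ 7149 m/s.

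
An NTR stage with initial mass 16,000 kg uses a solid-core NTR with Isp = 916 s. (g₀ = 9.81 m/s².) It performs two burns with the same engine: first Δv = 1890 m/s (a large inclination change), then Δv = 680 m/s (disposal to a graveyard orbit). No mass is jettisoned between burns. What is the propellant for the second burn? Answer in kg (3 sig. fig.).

propellant for the second burn ≈ 945 kg

v_e = Isp · g₀ = 916 × 9.81 = 8986.0 m/s.
After the first burn: m = 16000 × exp(−1890/8986.0) = 16000 × 0.81032 = 12,965.1 kg.
After the second burn: m = 12,965.1 × exp(−680/8986.0) = 12,965.1 × 0.92712 = 12,020.2 kg.
Second-burn propellant = 12,965.1 − 12,020.2 = 944.9 kg.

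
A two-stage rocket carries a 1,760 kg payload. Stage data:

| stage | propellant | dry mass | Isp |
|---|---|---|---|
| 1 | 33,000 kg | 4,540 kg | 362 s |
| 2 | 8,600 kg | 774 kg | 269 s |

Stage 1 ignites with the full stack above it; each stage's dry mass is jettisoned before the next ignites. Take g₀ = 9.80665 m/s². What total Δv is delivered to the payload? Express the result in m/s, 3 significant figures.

Ignition mass of stage 1 = 33,000+4,540 + 8,600+774 + 1,760 = 48,674 kg.
Stage 1: m₀ = 48,674 kg, m_f = 48,674 − 33,000 = 15,674 kg; Δv = 362×9.80665×ln(3.105) = 3550.0×1.1331 ≈ 4023 m/s.
Stage 2: m₀ = 11,134 kg, m_f = 11,134 − 8,600 = 2,534 kg; Δv = 269×9.80665×ln(4.394) = 2638.0×1.4802 ≈ 3905 m/s.
Total Δv = 4023 + 3905 = 7928 m/s.

Δv ≈ 7930 m/s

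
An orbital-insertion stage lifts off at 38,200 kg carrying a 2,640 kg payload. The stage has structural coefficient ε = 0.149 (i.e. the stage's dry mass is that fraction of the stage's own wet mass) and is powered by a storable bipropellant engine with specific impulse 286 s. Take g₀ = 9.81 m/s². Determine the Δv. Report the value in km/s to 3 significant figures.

Stage wet mass = m₀ − payload = 38,200 − 2,640 = 35,560 kg.
Stage dry mass = ε × stage wet mass = 0.149 × 35,560 = 5,298.44 kg.
Burnout mass m_f = stage dry + payload = 5,298.44 + 2,640 = 7,938.44 kg.
v_e = Isp · g₀ = 286 × 9.81 = 2805.7 m/s.
Δv = v_e · ln(38,200/7,938.44) = 2805.7 × ln(4.812) = 2805.7 × 1.5711 ≈ 4408 m/s.

Δv ≈ 4.41 km/s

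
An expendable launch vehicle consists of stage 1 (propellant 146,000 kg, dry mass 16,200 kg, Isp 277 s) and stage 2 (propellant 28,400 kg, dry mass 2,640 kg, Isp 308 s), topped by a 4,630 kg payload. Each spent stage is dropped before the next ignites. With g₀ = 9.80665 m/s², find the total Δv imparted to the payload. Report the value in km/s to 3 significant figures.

Ignition mass of stage 1 = 146,000+16,200 + 28,400+2,640 + 4,630 = 197,870 kg.
Stage 1: m₀ = 197,870 kg, m_f = 197,870 − 146,000 = 51,870 kg; Δv = 277×9.80665×ln(3.815) = 2716.4×1.3389 ≈ 3637 m/s.
Stage 2: m₀ = 35,670 kg, m_f = 35,670 − 28,400 = 7,270 kg; Δv = 308×9.80665×ln(4.906) = 3020.4×1.5906 ≈ 4804 m/s.
Total Δv = 3637 + 4804 = 8441 m/s.

Δv ≈ 8.44 km/s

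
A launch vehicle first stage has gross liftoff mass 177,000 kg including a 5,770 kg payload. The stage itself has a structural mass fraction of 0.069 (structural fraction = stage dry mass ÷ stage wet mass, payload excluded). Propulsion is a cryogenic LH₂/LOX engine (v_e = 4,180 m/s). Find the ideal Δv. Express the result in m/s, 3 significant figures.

Stage wet mass = m₀ − payload = 177,000 − 5,770 = 171,230 kg.
Stage dry mass = ε × stage wet mass = 0.069 × 171,230 = 11,814.9 kg.
Burnout mass m_f = stage dry + payload = 11,814.9 + 5,770 = 17,584.9 kg.
From the ideal rocket equation, Δv = v_e · ln(177,000/17,584.9) = 4180.0 × ln(10.07) = 4180.0 × 2.3091 ≈ 9652 m/s.

Δv ≈ 9650 m/s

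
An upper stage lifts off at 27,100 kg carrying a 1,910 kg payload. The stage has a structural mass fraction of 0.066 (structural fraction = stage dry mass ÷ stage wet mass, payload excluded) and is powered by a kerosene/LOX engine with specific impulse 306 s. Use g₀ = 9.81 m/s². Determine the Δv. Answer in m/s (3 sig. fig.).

Stage wet mass = m₀ − payload = 27,100 − 1,910 = 25,190 kg.
Stage dry mass = ε × stage wet mass = 0.066 × 25,190 = 1,662.54 kg.
Burnout mass m_f = stage dry + payload = 1,662.54 + 1,910 = 3,572.54 kg.
v_e = Isp · g₀ = 306 × 9.81 = 3001.9 m/s.
Δv = v_e · ln(27,100/3,572.54) = 3001.9 × ln(7.586) = 3001.9 × 2.0263 ≈ 6083 m/s.

Δv ≈ 6080 m/s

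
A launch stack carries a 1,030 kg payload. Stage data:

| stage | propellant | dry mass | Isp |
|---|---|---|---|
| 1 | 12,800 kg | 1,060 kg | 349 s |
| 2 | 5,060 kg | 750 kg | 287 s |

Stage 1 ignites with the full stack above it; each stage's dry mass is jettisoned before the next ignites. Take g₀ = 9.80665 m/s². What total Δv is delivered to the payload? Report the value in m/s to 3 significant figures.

Δv ≈ 7090 m/s

Ignition mass of stage 1 = 12,800+1,060 + 5,060+750 + 1,030 = 20,700 kg.
Stage 1: m₀ = 20,700 kg, m_f = 20,700 − 12,800 = 7,900 kg; Δv = 349×9.80665×ln(2.62) = 3422.5×0.9633 ≈ 3297 m/s.
Stage 2: m₀ = 6,840 kg, m_f = 6,840 − 5,060 = 1,780 kg; Δv = 287×9.80665×ln(3.843) = 2814.5×1.3462 ≈ 3789 m/s.
Total Δv = 3297 + 3789 = 7086 m/s.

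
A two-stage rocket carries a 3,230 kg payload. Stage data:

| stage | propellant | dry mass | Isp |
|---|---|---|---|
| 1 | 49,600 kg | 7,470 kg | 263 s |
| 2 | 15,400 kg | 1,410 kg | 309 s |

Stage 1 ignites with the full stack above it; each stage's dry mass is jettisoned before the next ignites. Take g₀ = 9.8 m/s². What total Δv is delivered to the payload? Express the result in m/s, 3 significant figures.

Δv ≈ 7090 m/s

Ignition mass of stage 1 = 49,600+7,470 + 15,400+1,410 + 3,230 = 77,110 kg.
Stage 1: m₀ = 77,110 kg, m_f = 77,110 − 49,600 = 27,510 kg; Δv = 263×9.8×ln(2.803) = 2577.4×1.0307 ≈ 2656 m/s.
Stage 2: m₀ = 20,040 kg, m_f = 20,040 − 15,400 = 4,640 kg; Δv = 309×9.8×ln(4.319) = 3028.2×1.4630 ≈ 4430 m/s.
Total Δv = 2656 + 4430 = 7086 m/s.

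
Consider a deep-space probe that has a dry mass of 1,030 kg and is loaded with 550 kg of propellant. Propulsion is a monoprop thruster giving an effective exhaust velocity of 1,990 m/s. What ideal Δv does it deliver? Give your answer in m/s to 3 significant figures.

m₀ = m_dry + m_prop = 1,030 + 550 = 1,580 kg.
Δv = v_e · ln(m₀/m_f) = 1990.0 × ln(1.534) = 1990.0 × 0.4279 ≈ 851.5 m/s.

Δv ≈ 851 m/s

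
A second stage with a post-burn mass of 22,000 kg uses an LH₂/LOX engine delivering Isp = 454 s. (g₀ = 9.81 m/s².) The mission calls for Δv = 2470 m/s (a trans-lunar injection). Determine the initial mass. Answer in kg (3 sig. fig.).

initial mass ≈ 38300 kg

v_e = Isp · g₀ = 454 × 9.81 = 4453.7 m/s.
Using Δv = v_e ln(m₀/m_f): m₀/m_f = exp(Δv / v_e) = exp(2470 / 4453.7) = exp(0.5546) = 1.7412.
m₀ = m_f × 1.7412 = 22,000 × 1.7412 = 38,306.4 kg.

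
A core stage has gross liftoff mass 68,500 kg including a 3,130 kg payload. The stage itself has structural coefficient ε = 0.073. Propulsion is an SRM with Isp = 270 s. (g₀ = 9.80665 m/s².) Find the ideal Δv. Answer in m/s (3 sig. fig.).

Stage wet mass = m₀ − payload = 68,500 − 3,130 = 65,370 kg.
Stage dry mass = ε × stage wet mass = 0.073 × 65,370 = 4,772.01 kg.
Burnout mass m_f = stage dry + payload = 4,772.01 + 3,130 = 7,902.01 kg.
v_e = Isp · g₀ = 270 × 9.80665 = 2647.8 m/s.
By the Tsiolkovsky rocket equation, Δv = v_e · ln(68,500/7,902.01) = 2647.8 × ln(8.669) = 2647.8 × 2.1597 ≈ 5718 m/s.

Δv ≈ 5720 m/s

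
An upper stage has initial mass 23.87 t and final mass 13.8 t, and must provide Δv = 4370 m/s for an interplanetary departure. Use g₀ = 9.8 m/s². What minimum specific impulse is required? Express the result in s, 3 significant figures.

ln(m₀/m_f) = ln(23870/13800) = ln(1.73) = 0.5480.
v_e = Δv / ln(m₀/m_f) = 4370 / 0.5480 = 7975.1 m/s.
Isp = v_e / g₀ = 7975.1 / 9.8 = 813.8 s.

Isp ≈ 814 s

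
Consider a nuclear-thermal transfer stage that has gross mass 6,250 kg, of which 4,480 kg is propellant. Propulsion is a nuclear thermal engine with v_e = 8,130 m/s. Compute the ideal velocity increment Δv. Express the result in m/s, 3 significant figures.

m_f = m₀ − m_prop = 6,250 − 4,480 = 1,770 kg.
Δv = v_e · ln(m₀/m_f) = 8130.0 × ln(3.531) = 8130.0 × 1.2616 ≈ 10256.8 m/s.

Δv ≈ 10300 m/s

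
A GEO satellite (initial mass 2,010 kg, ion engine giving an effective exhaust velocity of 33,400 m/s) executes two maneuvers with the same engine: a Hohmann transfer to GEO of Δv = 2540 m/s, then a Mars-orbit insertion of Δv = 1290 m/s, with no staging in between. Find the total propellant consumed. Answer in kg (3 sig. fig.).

After the first burn: m = 2010 × exp(−2540/33400.0) = 2010 × 0.92677 = 1,862.81 kg.
After the second burn: m = 1,862.81 × exp(−1290/33400.0) = 1,862.81 × 0.96211 = 1,792.23 kg.
Total propellant = m₀ − m_final = 2010 − 1,792.23 = 217.77 kg.

total propellant consumed ≈ 218 kg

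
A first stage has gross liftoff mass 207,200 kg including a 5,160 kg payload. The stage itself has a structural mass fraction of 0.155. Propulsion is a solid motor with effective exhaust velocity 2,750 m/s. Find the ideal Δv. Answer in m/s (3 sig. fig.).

Δv ≈ 4780 m/s

Stage wet mass = m₀ − payload = 207,200 − 5,160 = 202,040 kg.
Stage dry mass = ε × stage wet mass = 0.155 × 202,040 = 31,316.2 kg.
Burnout mass m_f = stage dry + payload = 31,316.2 + 5,160 = 36,476.2 kg.
From the ideal rocket equation, Δv = v_e · ln(207,200/36,476.2) = 2750.0 × ln(5.68) = 2750.0 × 1.7370 ≈ 4777 m/s.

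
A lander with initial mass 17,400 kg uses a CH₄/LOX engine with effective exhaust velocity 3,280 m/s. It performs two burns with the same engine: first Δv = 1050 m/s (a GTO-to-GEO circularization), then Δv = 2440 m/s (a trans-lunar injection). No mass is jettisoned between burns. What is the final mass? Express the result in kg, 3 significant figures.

After the first burn: m = 17400 × exp(−1050/3280.0) = 17400 × 0.72606 = 12,633.4 kg.
After the second burn: m = 12,633.4 × exp(−2440/3280.0) = 12,633.4 × 0.47526 = 6,004.15 kg.

final mass ≈ 6000 kg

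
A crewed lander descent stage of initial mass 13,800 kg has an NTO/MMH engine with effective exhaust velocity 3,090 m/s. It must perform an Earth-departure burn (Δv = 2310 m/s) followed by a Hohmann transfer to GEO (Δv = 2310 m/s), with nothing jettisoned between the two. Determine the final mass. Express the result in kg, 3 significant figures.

final mass ≈ 3090 kg

After the first burn: m = 13800 × exp(−2310/3090.0) = 13800 × 0.47351 = 6,534.44 kg.
After the second burn: m = 6,534.44 × exp(−2310/3090.0) = 6,534.44 × 0.47351 = 3,094.12 kg.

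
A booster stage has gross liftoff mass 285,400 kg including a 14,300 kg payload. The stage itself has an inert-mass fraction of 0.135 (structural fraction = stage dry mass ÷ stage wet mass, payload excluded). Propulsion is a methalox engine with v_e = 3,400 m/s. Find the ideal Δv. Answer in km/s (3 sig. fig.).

Stage wet mass = m₀ − payload = 285,400 − 14,300 = 271,100 kg.
Stage dry mass = ε × stage wet mass = 0.135 × 271,100 = 36,598.5 kg.
Burnout mass m_f = stage dry + payload = 36,598.5 + 14,300 = 50,898.5 kg.
Δv = v_e · ln(285,400/50,898.5) = 3400.0 × ln(5.607) = 3400.0 × 1.7241 ≈ 5862 m/s.

Δv ≈ 5.86 km/s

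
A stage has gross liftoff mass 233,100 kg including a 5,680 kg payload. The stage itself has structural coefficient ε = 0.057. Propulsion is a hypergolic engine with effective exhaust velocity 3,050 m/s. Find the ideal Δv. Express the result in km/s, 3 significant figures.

Stage wet mass = m₀ − payload = 233,100 − 5,680 = 227,420 kg.
Stage dry mass = ε × stage wet mass = 0.057 × 227,420 = 12,962.9 kg.
Burnout mass m_f = stage dry + payload = 12,962.9 + 5,680 = 18,642.9 kg.
From the ideal rocket equation, Δv = v_e · ln(233,100/18,642.9) = 3050.0 × ln(12.5) = 3050.0 × 2.5260 ≈ 7704 m/s.

Δv ≈ 7.70 km/s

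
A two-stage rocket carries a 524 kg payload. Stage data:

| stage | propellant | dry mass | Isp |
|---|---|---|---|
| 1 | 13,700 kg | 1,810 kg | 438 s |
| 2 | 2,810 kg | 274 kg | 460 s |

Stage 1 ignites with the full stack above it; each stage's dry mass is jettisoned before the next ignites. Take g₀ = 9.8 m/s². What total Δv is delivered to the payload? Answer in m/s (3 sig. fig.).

Δv ≈ 12200 m/s

Ignition mass of stage 1 = 13,700+1,810 + 2,810+274 + 524 = 19,118 kg.
Stage 1: m₀ = 19,118 kg, m_f = 19,118 − 13,700 = 5,418 kg; Δv = 438×9.8×ln(3.529) = 4292.4×1.2609 ≈ 5412 m/s.
Stage 2: m₀ = 3,608 kg, m_f = 3,608 − 2,810 = 798 kg; Δv = 460×9.8×ln(4.521) = 4508.0×1.5088 ≈ 6802 m/s.
Total Δv = 5412 + 6802 = 12214 m/s.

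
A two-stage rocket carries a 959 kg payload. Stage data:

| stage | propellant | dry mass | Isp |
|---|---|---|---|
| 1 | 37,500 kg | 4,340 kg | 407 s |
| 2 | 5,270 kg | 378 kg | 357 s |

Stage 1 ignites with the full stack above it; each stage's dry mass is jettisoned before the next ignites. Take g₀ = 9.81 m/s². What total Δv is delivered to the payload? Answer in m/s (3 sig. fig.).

Δv ≈ 11500 m/s

Ignition mass of stage 1 = 37,500+4,340 + 5,270+378 + 959 = 48,447 kg.
Stage 1: m₀ = 48,447 kg, m_f = 48,447 − 37,500 = 10,947 kg; Δv = 407×9.81×ln(4.426) = 3992.7×1.4874 ≈ 5939 m/s.
Stage 2: m₀ = 6,607 kg, m_f = 6,607 − 5,270 = 1,337 kg; Δv = 357×9.81×ln(4.942) = 3502.2×1.5977 ≈ 5595 m/s.
Total Δv = 5939 + 5595 = 11534 m/s.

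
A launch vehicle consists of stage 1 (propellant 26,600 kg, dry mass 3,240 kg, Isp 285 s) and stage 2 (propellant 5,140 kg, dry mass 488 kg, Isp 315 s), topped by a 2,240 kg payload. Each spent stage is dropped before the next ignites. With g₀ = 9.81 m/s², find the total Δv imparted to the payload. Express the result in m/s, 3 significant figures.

Ignition mass of stage 1 = 26,600+3,240 + 5,140+488 + 2,240 = 37,708 kg.
Stage 1: m₀ = 37,708 kg, m_f = 37,708 − 26,600 = 11,108 kg; Δv = 285×9.81×ln(3.395) = 2795.9×1.2222 ≈ 3417 m/s.
Stage 2: m₀ = 7,868 kg, m_f = 7,868 − 5,140 = 2,728 kg; Δv = 315×9.81×ln(2.884) = 3090.2×1.0592 ≈ 3273 m/s.
Total Δv = 3417 + 3273 = 6690 m/s.

Δv ≈ 6690 m/s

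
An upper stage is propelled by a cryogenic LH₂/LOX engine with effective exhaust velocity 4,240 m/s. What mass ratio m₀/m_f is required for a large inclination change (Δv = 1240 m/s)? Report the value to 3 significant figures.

Rocket equation: m₀/m_f = exp(Δv / v_e) = exp(1240 / 4240.0) = exp(0.2925) = 1.3397.

mass ratio ≈ 1.34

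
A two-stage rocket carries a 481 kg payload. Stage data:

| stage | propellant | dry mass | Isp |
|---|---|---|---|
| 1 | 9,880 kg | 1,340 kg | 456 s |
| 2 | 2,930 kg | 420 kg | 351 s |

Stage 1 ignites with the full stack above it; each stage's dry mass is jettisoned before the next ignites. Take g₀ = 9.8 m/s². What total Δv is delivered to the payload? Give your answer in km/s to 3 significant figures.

Δv ≈ 9.75 km/s

Ignition mass of stage 1 = 9,880+1,340 + 2,930+420 + 481 = 15,051 kg.
Stage 1: m₀ = 15,051 kg, m_f = 15,051 − 9,880 = 5,171 kg; Δv = 456×9.8×ln(2.911) = 4468.8×1.0684 ≈ 4774 m/s.
Stage 2: m₀ = 3,831 kg, m_f = 3,831 − 2,930 = 901 kg; Δv = 351×9.8×ln(4.252) = 3439.8×1.4474 ≈ 4979 m/s.
Total Δv = 4774 + 4979 = 9753 m/s.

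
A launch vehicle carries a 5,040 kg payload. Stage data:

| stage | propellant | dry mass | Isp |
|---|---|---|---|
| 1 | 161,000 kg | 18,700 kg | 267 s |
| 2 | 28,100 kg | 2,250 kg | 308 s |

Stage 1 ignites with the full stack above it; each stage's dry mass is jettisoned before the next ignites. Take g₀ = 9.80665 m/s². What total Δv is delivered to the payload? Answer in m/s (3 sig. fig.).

Ignition mass of stage 1 = 161,000+18,700 + 28,100+2,250 + 5,040 = 215,090 kg.
Stage 1: m₀ = 215,090 kg, m_f = 215,090 − 161,000 = 54,090 kg; Δv = 267×9.80665×ln(3.977) = 2618.4×1.3804 ≈ 3614 m/s.
Stage 2: m₀ = 35,390 kg, m_f = 35,390 − 28,100 = 7,290 kg; Δv = 308×9.80665×ln(4.855) = 3020.4×1.5799 ≈ 4772 m/s.
Total Δv = 3614 + 4772 = 8386 m/s.

Δv ≈ 8390 m/s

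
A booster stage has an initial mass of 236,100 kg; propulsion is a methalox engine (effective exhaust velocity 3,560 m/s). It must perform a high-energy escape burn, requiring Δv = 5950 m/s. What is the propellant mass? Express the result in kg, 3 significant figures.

propellant mass ≈ 192000 kg

Rocket equation: m₀/m_f = exp(Δv / v_e) = exp(5950 / 3560.0) = exp(1.6713) = 5.3193.
m_f = 236,100 / 5.3193 = 44,385.5 kg, so propellant = m₀ − m_f = 236,100 − 44,385.5 = 191,714.5 kg.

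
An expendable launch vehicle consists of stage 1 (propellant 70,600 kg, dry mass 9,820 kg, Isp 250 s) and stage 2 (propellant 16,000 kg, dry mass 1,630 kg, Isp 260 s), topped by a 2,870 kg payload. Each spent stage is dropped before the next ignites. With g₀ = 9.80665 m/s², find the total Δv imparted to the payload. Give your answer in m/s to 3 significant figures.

Δv ≈ 6810 m/s

Ignition mass of stage 1 = 70,600+9,820 + 16,000+1,630 + 2,870 = 100,920 kg.
Stage 1: m₀ = 100,920 kg, m_f = 100,920 − 70,600 = 30,320 kg; Δv = 250×9.80665×ln(3.328) = 2451.7×1.2025 ≈ 2948 m/s.
Stage 2: m₀ = 20,500 kg, m_f = 20,500 − 16,000 = 4,500 kg; Δv = 260×9.80665×ln(4.556) = 2549.7×1.5163 ≈ 3866 m/s.
Total Δv = 2948 + 3866 = 6814 m/s.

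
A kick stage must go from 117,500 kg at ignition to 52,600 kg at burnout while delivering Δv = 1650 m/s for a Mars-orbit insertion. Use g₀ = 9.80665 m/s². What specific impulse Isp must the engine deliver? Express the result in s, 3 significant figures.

Isp ≈ 209 s

ln(m₀/m_f) = ln(117500/52600) = ln(2.234) = 0.8037.
By the Tsiolkovsky rocket equation, v_e = Δv / ln(m₀/m_f) = 1650 / 0.8037 = 2052.9 m/s.
Isp = v_e / g₀ = 2052.9 / 9.80665 = 209.3 s.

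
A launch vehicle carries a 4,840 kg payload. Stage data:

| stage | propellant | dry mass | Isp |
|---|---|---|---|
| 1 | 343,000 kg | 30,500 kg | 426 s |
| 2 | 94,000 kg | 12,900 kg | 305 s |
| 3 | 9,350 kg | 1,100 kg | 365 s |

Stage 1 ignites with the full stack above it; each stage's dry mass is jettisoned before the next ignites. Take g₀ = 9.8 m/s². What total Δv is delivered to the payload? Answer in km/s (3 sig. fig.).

Ignition mass of stage 1 = 343,000+30,500 + 94,000+12,900 + 9,350+1,100 + 4,840 = 495,690 kg.
Stage 1: m₀ = 495,690 kg, m_f = 495,690 − 343,000 = 152,690 kg; Δv = 426×9.8×ln(3.246) = 4174.8×1.1775 ≈ 4916 m/s.
Stage 2: m₀ = 122,190 kg, m_f = 122,190 − 94,000 = 28,190 kg; Δv = 305×9.8×ln(4.335) = 2989.0×1.4666 ≈ 4384 m/s.
Stage 3: m₀ = 15,290 kg, m_f = 15,290 − 9,350 = 5,940 kg; Δv = 365×9.8×ln(2.574) = 3577.0×0.9455 ≈ 3382 m/s.
Total Δv = 4916 + 4384 + 3382 = 12682 m/s.

Δv ≈ 12.7 km/s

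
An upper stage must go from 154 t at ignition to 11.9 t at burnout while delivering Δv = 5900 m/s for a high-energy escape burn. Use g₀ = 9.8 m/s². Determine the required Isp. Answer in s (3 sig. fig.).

ln(m₀/m_f) = ln(154000/11900) = ln(12.94) = 2.5604.
Rocket equation: v_e = Δv / ln(m₀/m_f) = 5900 / 2.5604 = 2304.3 m/s.
Isp = v_e / g₀ = 2304.3 / 9.8 = 235.1 s.

Isp ≈ 235 s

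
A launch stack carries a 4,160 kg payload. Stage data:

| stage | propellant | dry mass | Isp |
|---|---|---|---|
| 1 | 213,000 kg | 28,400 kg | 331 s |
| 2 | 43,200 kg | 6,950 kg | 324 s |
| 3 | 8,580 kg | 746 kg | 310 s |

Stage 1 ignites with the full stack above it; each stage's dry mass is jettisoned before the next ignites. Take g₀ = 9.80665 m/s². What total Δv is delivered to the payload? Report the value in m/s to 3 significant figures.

Δv ≈ 10600 m/s

Ignition mass of stage 1 = 213,000+28,400 + 43,200+6,950 + 8,580+746 + 4,160 = 305,036 kg.
Stage 1: m₀ = 305,036 kg, m_f = 305,036 − 213,000 = 92,036 kg; Δv = 331×9.80665×ln(3.314) = 3246.0×1.1982 ≈ 3890 m/s.
Stage 2: m₀ = 63,636 kg, m_f = 63,636 − 43,200 = 20,436 kg; Δv = 324×9.80665×ln(3.114) = 3177.4×1.1359 ≈ 3609 m/s.
Stage 3: m₀ = 13,486 kg, m_f = 13,486 − 8,580 = 4,906 kg; Δv = 310×9.80665×ln(2.749) = 3040.1×1.0112 ≈ 3074 m/s.
Total Δv = 3890 + 3609 + 3074 = 10573 m/s.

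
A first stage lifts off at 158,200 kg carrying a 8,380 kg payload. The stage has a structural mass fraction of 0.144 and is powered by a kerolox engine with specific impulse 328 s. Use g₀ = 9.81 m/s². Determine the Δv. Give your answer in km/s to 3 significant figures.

Stage wet mass = m₀ − payload = 158,200 − 8,380 = 149,820 kg.
Stage dry mass = ε × stage wet mass = 0.144 × 149,820 = 21,574.1 kg.
Burnout mass m_f = stage dry + payload = 21,574.1 + 8,380 = 29,954.1 kg.
v_e = Isp · g₀ = 328 × 9.81 = 3217.7 m/s.
Using Δv = v_e ln(m₀/m_f): Δv = v_e · ln(158,200/29,954.1) = 3217.7 × ln(5.281) = 3217.7 × 1.6642 ≈ 5355 m/s.

Δv ≈ 5.35 km/s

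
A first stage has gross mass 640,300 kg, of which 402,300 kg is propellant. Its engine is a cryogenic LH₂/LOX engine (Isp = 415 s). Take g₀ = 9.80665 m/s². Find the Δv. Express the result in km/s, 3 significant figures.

Δv ≈ 4.03 km/s

v_e = Isp · g₀ = 415 × 9.80665 = 4069.8 m/s.
m_f = m₀ − m_prop = 640,300 − 402,300 = 238,000 kg.
Rocket equation: Δv = v_e · ln(m₀/m_f) = 4069.8 × ln(2.69) = 4069.8 × 0.9897 ≈ 4027.7 m/s.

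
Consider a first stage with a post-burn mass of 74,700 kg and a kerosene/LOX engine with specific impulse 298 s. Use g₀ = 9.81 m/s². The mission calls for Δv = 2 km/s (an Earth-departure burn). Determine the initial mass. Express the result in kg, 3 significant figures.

v_e = Isp · g₀ = 298 × 9.81 = 2923.4 m/s.
m₀/m_f = exp(Δv / v_e) = exp(2000 / 2923.4) = exp(0.6841) = 1.9821.
m₀ = m_f × 1.9821 = 74,700 × 1.9821 = 148,063 kg.

initial mass ≈ 148000 kg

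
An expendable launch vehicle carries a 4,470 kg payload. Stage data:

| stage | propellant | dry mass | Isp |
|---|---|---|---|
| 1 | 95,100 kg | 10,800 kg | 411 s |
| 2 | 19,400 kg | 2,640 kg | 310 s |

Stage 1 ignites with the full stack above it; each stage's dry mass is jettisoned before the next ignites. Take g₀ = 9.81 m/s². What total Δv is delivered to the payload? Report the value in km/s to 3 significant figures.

Ignition mass of stage 1 = 95,100+10,800 + 19,400+2,640 + 4,470 = 132,410 kg.
Stage 1: m₀ = 132,410 kg, m_f = 132,410 − 95,100 = 37,310 kg; Δv = 411×9.81×ln(3.549) = 4031.9×1.2666 ≈ 5107 m/s.
Stage 2: m₀ = 26,510 kg, m_f = 26,510 − 19,400 = 7,110 kg; Δv = 310×9.81×ln(3.729) = 3041.1×1.3160 ≈ 4002 m/s.
Total Δv = 5107 + 4002 = 9109 m/s.

Δv ≈ 9.11 km/s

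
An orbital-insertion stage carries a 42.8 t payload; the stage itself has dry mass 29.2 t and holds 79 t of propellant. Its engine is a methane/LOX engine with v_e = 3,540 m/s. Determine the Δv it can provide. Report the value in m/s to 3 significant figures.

m₀ = payload + dry + propellant = 42.8 + 29.2 + 79 = 151 t.
m_f = payload + dry = 42.8 + 29.2 = 72 t.
Rocket equation: Δv = v_e · ln(m₀/m_f) = 3540.0 × ln(2.097) = 3540.0 × 0.7406 ≈ 2621.8 m/s.

Δv ≈ 2620 m/s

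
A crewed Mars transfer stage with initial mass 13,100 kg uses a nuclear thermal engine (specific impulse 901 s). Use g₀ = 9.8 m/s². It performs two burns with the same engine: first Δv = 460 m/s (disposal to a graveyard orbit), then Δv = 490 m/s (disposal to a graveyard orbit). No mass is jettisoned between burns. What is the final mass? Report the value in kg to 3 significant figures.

final mass ≈ 11800 kg

v_e = Isp · g₀ = 901 × 9.8 = 8829.8 m/s.
After the first burn: m = 13100 × exp(−460/8829.8) = 13100 × 0.94924 = 12,435 kg.
After the second burn: m = 12,435 × exp(−490/8829.8) = 12,435 × 0.94602 = 11,763.8 kg.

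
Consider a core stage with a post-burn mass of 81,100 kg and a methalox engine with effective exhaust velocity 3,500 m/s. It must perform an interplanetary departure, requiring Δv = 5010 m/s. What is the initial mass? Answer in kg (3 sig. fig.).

initial mass ≈ 339000 kg

m₀/m_f = exp(Δv / v_e) = exp(5010 / 3500.0) = exp(1.4314) = 4.1847.
m₀ = m_f × 4.1847 = 81,100 × 4.1847 = 339,379 kg.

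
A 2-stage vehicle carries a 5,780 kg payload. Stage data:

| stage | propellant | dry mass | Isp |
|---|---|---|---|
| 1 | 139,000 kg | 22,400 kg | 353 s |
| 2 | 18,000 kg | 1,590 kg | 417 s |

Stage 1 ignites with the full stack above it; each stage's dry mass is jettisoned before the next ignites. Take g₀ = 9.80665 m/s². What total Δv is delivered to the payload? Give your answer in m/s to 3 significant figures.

Δv ≈ 9780 m/s

Ignition mass of stage 1 = 139,000+22,400 + 18,000+1,590 + 5,780 = 186,770 kg.
Stage 1: m₀ = 186,770 kg, m_f = 186,770 − 139,000 = 47,770 kg; Δv = 353×9.80665×ln(3.91) = 3461.7×1.3635 ≈ 4720 m/s.
Stage 2: m₀ = 25,370 kg, m_f = 25,370 − 18,000 = 7,370 kg; Δv = 417×9.80665×ln(3.442) = 4089.4×1.2361 ≈ 5055 m/s.
Total Δv = 4720 + 5055 = 9775 m/s.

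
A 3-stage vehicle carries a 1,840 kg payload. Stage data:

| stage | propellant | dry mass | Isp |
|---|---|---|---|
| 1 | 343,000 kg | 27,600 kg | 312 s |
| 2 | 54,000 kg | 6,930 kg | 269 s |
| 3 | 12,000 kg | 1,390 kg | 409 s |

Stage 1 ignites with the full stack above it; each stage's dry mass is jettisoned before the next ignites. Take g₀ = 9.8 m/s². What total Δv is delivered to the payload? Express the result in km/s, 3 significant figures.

Δv ≈ 13.9 km/s

Ignition mass of stage 1 = 343,000+27,600 + 54,000+6,930 + 12,000+1,390 + 1,840 = 446,760 kg.
Stage 1: m₀ = 446,760 kg, m_f = 446,760 − 343,000 = 103,760 kg; Δv = 312×9.8×ln(4.306) = 3057.6×1.4599 ≈ 4464 m/s.
Stage 2: m₀ = 76,160 kg, m_f = 76,160 − 54,000 = 22,160 kg; Δv = 269×9.8×ln(3.437) = 2636.2×1.2345 ≈ 3255 m/s.
Stage 3: m₀ = 15,230 kg, m_f = 15,230 − 12,000 = 3,230 kg; Δv = 409×9.8×ln(4.715) = 4008.2×1.5508 ≈ 6216 m/s.
Total Δv = 4464 + 3255 + 6216 = 13935 m/s.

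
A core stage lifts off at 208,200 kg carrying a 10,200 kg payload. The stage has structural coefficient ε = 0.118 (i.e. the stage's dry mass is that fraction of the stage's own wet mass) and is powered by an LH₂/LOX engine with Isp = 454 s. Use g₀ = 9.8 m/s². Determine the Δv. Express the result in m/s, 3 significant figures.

Δv ≈ 8120 m/s

Stage wet mass = m₀ − payload = 208,200 − 10,200 = 198,000 kg.
Stage dry mass = ε × stage wet mass = 0.118 × 198,000 = 23,364 kg.
Burnout mass m_f = stage dry + payload = 23,364 + 10,200 = 33,564 kg.
v_e = Isp · g₀ = 454 × 9.8 = 4449.2 m/s.
Δv = v_e · ln(208,200/33,564) = 4449.2 × ln(6.203) = 4449.2 × 1.8250 ≈ 8120 m/s.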